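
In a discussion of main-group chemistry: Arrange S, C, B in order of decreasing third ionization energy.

The third ionization energy removes an electron from the +2 ion. For each element: S²⁺ still has 4 valence electrons; C²⁺ still has 2 valence electrons; B²⁺ still has 1 valence electron.
All are still removing valence electrons, so compare the +2 ions as you would atoms: IE_3 generally rises across a period (higher Z_eff) and falls down a group (larger shell), subject to the usual subshell exceptions.
Valence configurations: S²⁺ [Ne]3s²3p², C²⁺ [He]2s², B²⁺ [He]2s¹.
Approximate IE_3 values (kJ/mol): S 3357, C 4620, B 3660.
Putting it together, IE_3: S < B < C.

C > B > S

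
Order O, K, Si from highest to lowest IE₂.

Consider each +1 ion: O⁺ still has 5 valence electrons; K⁺ is the bare [Ar] core; Si⁺ still has 3 valence electrons.
Usually core removal costs more than valence removal, but here the competition is close: a tightly held n=2 valence electron can cost more to remove than an n=3 core electron, so the actual values have to decide it.
Valence configurations: O⁺ [He]2s²2p³, Si⁺ [Ne]3s²3p¹.
Approximate IE_2 values (kJ/mol): O 3388, K 3052, Si 1577.
Hence IE_2: Si < K < O.

O > K > Si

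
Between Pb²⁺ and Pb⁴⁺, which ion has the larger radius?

Pb²⁺

Both ions have Z = 82 protons, but Pb⁴⁺ has lost more electrons, so its remaining electrons feel a larger effective nuclear charge per electron and are pulled in more tightly.
Higher positive charge → smaller ion, so Pb²⁺ > Pb⁴⁺.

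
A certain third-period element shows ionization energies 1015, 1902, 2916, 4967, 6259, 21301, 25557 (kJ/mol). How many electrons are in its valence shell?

Look for the largest jump between consecutive ionization energies: IE6/IE5 ≈ 3.4, far larger than any earlier ratio.
That jump marks the point where a core electron is being removed. So the atom has 5 valence electrons.

5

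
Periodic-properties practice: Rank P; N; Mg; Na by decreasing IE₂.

Na, N, P, Mg

IE_2 is the cost of taking one more electron from the +1 cation: P⁺ still has 4 valence electrons; N⁺ still has 4 valence electrons; Mg⁺ still has 1 valence electron; Na⁺ is the bare [Ne] core.
Pulling an electron out of a noble-gas core costs far more than removing a remaining valence electron, so Na sits at the high end of IE_2.
Valence configurations: P⁺ [Ne]3s²3p², N⁺ [He]2s²2p², Mg⁺ [Ne]3s¹.
Approximate IE_2 values (kJ/mol): P 1907, N 2856, Mg 1451, Na 4562.
Putting it together, IE_2: Mg < P < N < Na.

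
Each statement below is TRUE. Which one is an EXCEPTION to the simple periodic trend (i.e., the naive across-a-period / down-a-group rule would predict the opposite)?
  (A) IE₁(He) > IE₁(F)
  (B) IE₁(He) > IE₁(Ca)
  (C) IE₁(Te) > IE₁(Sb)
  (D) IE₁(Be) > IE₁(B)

The general trend: first ionization energy increases across a period and decreases down a group.
(A) He (period 1, group 18) vs F (period 2, group 17): the stated order agrees with the simple trend.
(B) He (period 1, group 18) vs Ca (period 4, group 2): the stated order agrees with the simple trend.
(C) Te (period 5, group 16) vs Sb (period 5, group 15): the stated order agrees with the simple trend.
(D) Be (period 2, group 2) vs B (period 2, group 13): the stated order contradicts the simple trend.
The exception is (D): removing B's lone 2p electron is easier than breaking Be's filled 2s².

(D)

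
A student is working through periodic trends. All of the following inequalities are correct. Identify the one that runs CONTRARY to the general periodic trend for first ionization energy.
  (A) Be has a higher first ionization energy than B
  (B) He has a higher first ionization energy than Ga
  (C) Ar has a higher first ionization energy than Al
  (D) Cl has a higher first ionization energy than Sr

(A)

The general trend: first ionization energy increases across a period and decreases down a group.
(A) Be (period 2, group 2) vs B (period 2, group 13): the stated order contradicts the simple trend.
(B) He (period 1, group 18) vs Ga (period 4, group 13): the stated order agrees with the simple trend.
(C) Ar (period 3, group 18) vs Al (period 3, group 13): the stated order agrees with the simple trend.
(D) Cl (period 3, group 17) vs Sr (period 5, group 2): the stated order agrees with the simple trend.
The exception is (A): removing B's lone 2p electron is easier than breaking Be's filled 2s².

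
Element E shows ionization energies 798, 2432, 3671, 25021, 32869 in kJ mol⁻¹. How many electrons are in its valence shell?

3

Look for the largest jump between consecutive ionization energies: IE4/IE3 ≈ 6.8, far larger than any earlier ratio.
That jump marks the point where a core electron is being removed. So the atom has 3 valence electrons.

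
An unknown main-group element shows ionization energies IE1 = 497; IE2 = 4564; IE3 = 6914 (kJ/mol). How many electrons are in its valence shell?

1

Look for the largest jump between consecutive ionization energies: IE2/IE1 ≈ 9.2, far larger than any earlier ratio.
That jump marks the point where a core electron is being removed. So the atom has 1 valence electron.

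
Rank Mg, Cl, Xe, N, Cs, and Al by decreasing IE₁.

N, Cl, Xe, Mg, Al, Cs

N is in period 2, group 15; Mg is in period 3, group 2; Al is in period 3, group 13; Cl is in period 3, group 17; Xe is in period 5, group 18; Cs is in period 6, group 1.
Across a period the outer electron is held more tightly (higher IE₁); down a group it sits in a higher shell, more shielded, and comes off more easily.
These span different periods and groups, so the two trends combine.
Al > Cs: both effects reinforce here, so Al is clearly the higher of the two.
Mg > Al: this pair runs against the simple trend — see the exception note.
Xe > Mg: the two effects oppose for this pair; the across-period effect wins (1170 vs 738 kJ/mol).
Cl > Xe: period and group pull opposite ways; the down-group shift dominates (1251 vs 1170 kJ/mol).
N > Cl: period and group pull opposite ways; the down-group shift dominates (1402 vs 1251 kJ/mol).
Note the exception: Mg has a higher first ionization energy than Al, contrary to the simple trend — Al's single 3p electron is easier to remove than one from Mg's filled 3s².
Tabulated first ionization energy (kJ/mol): N 1402, Mg 738, Al 578, Cl 1251, Xe 1170, Cs 376.
So from highest to lowest: N > Cl > Xe > Mg > Al > Cs.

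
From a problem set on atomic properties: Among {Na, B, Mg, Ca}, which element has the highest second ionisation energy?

IE_2 is the cost of taking one more electron from the +1 cation: Na⁺ is the bare [Ne] core; B⁺ still has 2 valence electrons; Mg⁺ still has 1 valence electron; Ca⁺ still has 1 valence electron.
Pulling an electron out of a noble-gas core costs far more than removing a remaining valence electron, so Na sits at the high end of IE_2.
Valence configurations: B⁺ [He]2s², Mg⁺ [Ne]3s¹, Ca⁺ [Ar]4s¹.
Approximate IE_2 values (kJ/mol): Na 4562, B 2427, Mg 1451, Ca 1145.
So the second ionization energies run Ca < Mg < B < Na.

Na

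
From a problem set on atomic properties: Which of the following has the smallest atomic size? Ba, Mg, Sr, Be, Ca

Across a period the added protons contract the valence shell; down a group each new principal shell makes the atom larger.
All are in group 2, so atomic radius increases down the group.
The smallest atomic size among these belongs to Be.

Be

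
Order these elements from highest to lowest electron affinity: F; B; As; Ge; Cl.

Cl > F > Ge > As > B

Atoms with high Z_eff and room in the valence shell (especially the halogens) have the most exothermic electron affinities.
Here both period and group differ, so the two effects have to be weighed against each other.
As > B: the two effects oppose for this pair; the across-period effect wins (78 vs 27 kJ/mol).
Ge > As: this pair runs against the simple trend — see the exception note.
F > Ge: both effects reinforce here, so F is clearly the higher of the two.
Cl > F: this pair runs against the simple trend — see the exception note.
Note the exception: Ge has a higher electron affinity than As, contrary to the simple trend — adding an electron to As's half-filled 4p³ is unfavourable, so Ge (4p²) has the more exothermic EA.
Note the exception: Cl has a higher electron affinity than F, contrary to the simple trend — F's small 2p subshell makes the incoming electron feel strong e⁻–e⁻ repulsion, so Cl actually releases more energy on gaining an electron.
For reference (kJ/mol): B 27, F 328, Cl 349, Ge 119, As 78.
So from highest to lowest: Cl > F > Ge > As > B.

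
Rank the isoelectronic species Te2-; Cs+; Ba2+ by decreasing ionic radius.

Te2- > Cs+ > Ba2+

All of these have 54 electrons, so size is governed by nuclear charge alone: the more protons, the stronger the pull on the same electron cloud, and the smaller the ion.
Nuclear charges: Ba2+ (Z=56), Cs+ (Z=55), Te2- (Z=52).
Largest to smallest: Te2- > Cs+ > Ba2+.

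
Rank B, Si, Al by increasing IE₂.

After 1 electron has been removed, what remains? B⁺ still has 2 valence electrons; Si⁺ still has 3 valence electrons; Al⁺ still has 2 valence electrons.
All are still removing valence electrons, so compare the +1 ions as you would atoms: IE_2 generally rises across a period (higher Z_eff) and falls down a group (larger shell), subject to the usual subshell exceptions.
Valence configurations: B⁺ [He]2s², Si⁺ [Ne]3s²3p¹, Al⁺ [Ne]3s².
Si⁺ loses a lone 3p electron whereas Al⁺ must break into a filled 3s² pair, so IE_2(Al) > IE_2(Si) even though Si has the higher nuclear charge.
Approximate IE_2 values (kJ/mol): B 2427, Si 1577, Al 1817.
Putting it together, IE_2: Si < Al < B.

Si, Al, B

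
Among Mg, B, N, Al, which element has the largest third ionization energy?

Mg

IE_3 is the cost of taking one more electron from the +2 cation: Mg²⁺ is the bare [Ne] core; B²⁺ still has 1 valence electron; N²⁺ still has 3 valence electrons; Al²⁺ still has 1 valence electron.
Core electrons are held far more tightly than valence electrons, so Mg tops the IE_3 order.
Valence configurations: B²⁺ [He]2s¹, N²⁺ [He]2s²2p¹, Al²⁺ [Ne]3s¹.
Approximate IE_3 values (kJ/mol): Mg 7733, B 3660, N 4578, Al 2745.
Hence IE_3: Al < B < N < Mg.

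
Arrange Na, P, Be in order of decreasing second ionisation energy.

The second ionization energy removes an electron from the +1 ion. For each element: Na⁺ is the bare [Ne] core; P⁺ still has 4 valence electrons; Be⁺ still has 1 valence electron.
Pulling an electron out of a noble-gas core costs far more than removing a remaining valence electron, so Na sits at the high end of IE_2.
Valence configurations: P⁺ [Ne]3s²3p², Be⁺ [He]2s¹.
Tabulated IE_2 (kJ/mol): Na 4562, P 1907, Be 1757.
Putting it together, IE_2: Be < P < Na.

Na, P, Be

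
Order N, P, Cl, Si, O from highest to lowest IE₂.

O > N > Cl > P > Si

IE_2 is the cost of taking one more electron from the +1 cation: N⁺ still has 4 valence electrons; P⁺ still has 4 valence electrons; Cl⁺ still has 6 valence electrons; Si⁺ still has 3 valence electrons; O⁺ still has 5 valence electrons.
All are still removing valence electrons, so compare the +1 ions as you would atoms: IE_2 generally rises across a period (higher Z_eff) and falls down a group (larger shell), subject to the usual subshell exceptions.
Valence configurations: N⁺ [He]2s²2p², P⁺ [Ne]3s²3p², Cl⁺ [Ne]3s²3p⁴, Si⁺ [Ne]3s²3p¹, O⁺ [He]2s²2p³.
Tabulated IE_2 (kJ/mol): N 2856, P 1907, Cl 2298, Si 1577, O 3388.
Overall IE_2 order: Si < P < Cl < N < O.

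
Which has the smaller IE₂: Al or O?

Al

IE_2 is the cost of taking one more electron from the +1 cation: Al⁺ still has 2 valence electrons; O⁺ still has 5 valence electrons.
All are still removing valence electrons, so compare the +1 ions as you would atoms: IE_2 generally rises across a period (higher Z_eff) and falls down a group (larger shell), subject to the usual subshell exceptions.
Valence configurations: Al⁺ [Ne]3s², O⁺ [He]2s²2p³.
Tabulated IE_2 (kJ/mol): Al 1817, O 3388.
Overall IE_2 order: Al < O.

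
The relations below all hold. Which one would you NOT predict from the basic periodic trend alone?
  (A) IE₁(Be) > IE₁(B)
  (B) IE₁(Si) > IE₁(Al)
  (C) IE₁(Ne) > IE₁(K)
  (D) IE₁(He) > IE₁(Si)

(A)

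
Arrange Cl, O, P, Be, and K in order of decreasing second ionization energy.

IE_2 is the cost of taking one more electron from the +1 cation: Cl⁺ still has 6 valence electrons; O⁺ still has 5 valence electrons; P⁺ still has 4 valence electrons; Be⁺ still has 1 valence electron; K⁺ is the bare [Ar] core.
Usually core removal costs more than valence removal, but here the competition is close: a tightly held n=2 valence electron can cost more to remove than an n=3 core electron, so the actual values have to decide it.
Valence configurations: Cl⁺ [Ne]3s²3p⁴, O⁺ [He]2s²2p³, P⁺ [Ne]3s²3p², Be⁺ [He]2s¹.
Approximate IE_2 values (kJ/mol): Cl 2298, O 3388, P 1907, Be 1757, K 3052.
Overall IE_2 order: Be < P < Cl < K < O.

O, K, Cl, P, Be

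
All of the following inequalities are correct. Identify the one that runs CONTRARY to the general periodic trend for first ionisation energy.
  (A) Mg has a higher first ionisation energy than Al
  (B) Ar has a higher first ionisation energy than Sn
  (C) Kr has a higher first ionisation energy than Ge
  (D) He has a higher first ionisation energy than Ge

The general trend: first ionisation energy increases across a period and decreases down a group.
(A) Mg (period 3, group 2) vs Al (period 3, group 13): the stated order contradicts the simple trend.
(B) Ar (period 3, group 18) vs Sn (period 5, group 14): the stated order agrees with the simple trend.
(C) Kr (period 4, group 18) vs Ge (period 4, group 14): the stated order agrees with the simple trend.
(D) He (period 1, group 18) vs Ge (period 4, group 14): the stated order agrees with the simple trend.
The exception is (A): Al's single 3p electron is easier to remove than one from Mg's filled 3s².

(A)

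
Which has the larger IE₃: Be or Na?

Be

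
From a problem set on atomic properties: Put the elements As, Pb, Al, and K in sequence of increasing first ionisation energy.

K < Al < Pb < As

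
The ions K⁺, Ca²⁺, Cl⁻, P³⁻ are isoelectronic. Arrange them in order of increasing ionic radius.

All of these have 18 electrons, so size is governed by nuclear charge alone: the more protons, the stronger the pull on the same electron cloud, and the smaller the ion.
Nuclear charges: Ca²⁺ (Z=20), K⁺ (Z=19), Cl⁻ (Z=17), P³⁻ (Z=15).
Smallest to largest: Ca²⁺ < K⁺ < Cl⁻ < P³⁻.

Ca²⁺ < K⁺ < Cl⁻ < P³⁻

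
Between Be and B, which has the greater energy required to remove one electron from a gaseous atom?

Be is in period 2, group 2; B is in period 2, group 13.
First ionization energy rises across a period (greater Z_eff holds electrons more tightly) and falls down a group (valence electrons are farther from the nucleus).
All lie in period 2; the across-period trend (first ionization energy increases left to right) applies, with the exception below.
Note the exception: Be has a higher first ionization energy than B, contrary to the simple trend — removing B's lone 2p electron is easier than breaking Be's filled 2s².
Tabulated first ionization energy (kJ/mol): Be 900, B 801.
So Be has the greater energy required to remove one electron from a gaseous atom (Be > B).

Be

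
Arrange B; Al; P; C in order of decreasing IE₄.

Consider each +3 ion: B³⁺ is the bare [He] core; Al³⁺ is the bare [Ne] core; P³⁺ still has 2 valence electrons; C³⁺ still has 1 valence electron.
Core electrons are held far more tightly than valence electrons, so Al and B top the IE_4 order.
Valence configurations: P³⁺ [Ne]3s², C³⁺ [He]2s¹.
Tabulated IE_4 (kJ/mol): B 25026, Al 11577, P 4964, C 6223.
So the fourth ionization energies run P < C < Al < B.

B > Al > C > P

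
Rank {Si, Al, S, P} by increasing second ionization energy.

After 1 electron has been removed, what remains? Si⁺ still has 3 valence electrons; Al⁺ still has 2 valence electrons; S⁺ still has 5 valence electrons; P⁺ still has 4 valence electrons.
All are still removing valence electrons, so compare the +1 ions as you would atoms: IE_2 generally rises across a period (higher Z_eff) and falls down a group (larger shell), subject to the usual subshell exceptions.
Valence configurations: Si⁺ [Ne]3s²3p¹, Al⁺ [Ne]3s², S⁺ [Ne]3s²3p³, P⁺ [Ne]3s²3p².
Si⁺ loses a lone 3p electron whereas Al⁺ must break into a filled 3s² pair, so IE_2(Al) > IE_2(Si) even though Si has the higher nuclear charge.
Approximate IE_2 values (kJ/mol): Si 1577, Al 1817, S 2252, P 1907.
So the second ionization energies run Si < Al < P < S.

Si, Al, P, S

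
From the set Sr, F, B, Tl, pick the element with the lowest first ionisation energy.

IE₁ increases left→right with effective nuclear charge and decreases top→bottom as the valence shell moves farther out.
Here both period and group differ, so the two effects have to be weighed against each other.
Tl > Sr: the two effects oppose for this pair; the across-period effect wins (589 vs 550 kJ/mol).
B > Tl: they share group 13; the group trend gives B the larger value.
F > B: both are in period 2; the period trend gives F the larger value.
Tabulated first ionization energy (kJ/mol): B 801, F 1681, Sr 550, Tl 589.
The lowest first ionisation energy among these belongs to Sr.

Sr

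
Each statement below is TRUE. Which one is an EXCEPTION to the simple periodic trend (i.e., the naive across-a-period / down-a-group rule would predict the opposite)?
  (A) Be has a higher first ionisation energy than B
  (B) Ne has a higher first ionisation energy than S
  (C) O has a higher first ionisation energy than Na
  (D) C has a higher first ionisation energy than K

The general trend: first ionisation energy increases across a period and decreases down a group.
(A) Be (period 2, group 2) vs B (period 2, group 13): the stated order contradicts the simple trend.
(B) Ne (period 2, group 18) vs S (period 3, group 16): the stated order agrees with the simple trend.
(C) O (period 2, group 16) vs Na (period 3, group 1): the stated order agrees with the simple trend.
(D) C (period 2, group 14) vs K (period 4, group 1): the stated order agrees with the simple trend.
The exception is (A): removing B's lone 2p electron is easier than breaking Be's filled 2s².

(A)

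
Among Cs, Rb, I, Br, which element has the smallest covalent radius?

Br is in period 4, group 17; Rb is in period 5, group 1; I is in period 5, group 17; Cs is in period 6, group 1.
Moving right in a period, electrons are added to the same shell under a stronger nuclear pull, so atoms get smaller; moving down, a new shell is opened and atoms get larger.
Here both period and group differ, so the two effects have to be weighed against each other.
I > Br: I sits below Br in group 17, so the down-group effect alone puts I larger.
Rb > I: both are in period 5; the period trend gives Rb the larger value.
Cs > Rb: Cs sits below Rb in group 1, so the down-group effect alone puts Cs larger.
For reference (pm): Br 114, Rb 210, I 133, Cs 232.
The smallest covalent radius among these belongs to Br.

Br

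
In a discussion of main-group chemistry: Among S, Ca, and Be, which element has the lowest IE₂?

Ca

IE_2 is the cost of taking one more electron from the +1 cation: S⁺ still has 5 valence electrons; Ca⁺ still has 1 valence electron; Be⁺ still has 1 valence electron.
All are still removing valence electrons, so compare the +1 ions as you would atoms: IE_2 generally rises across a period (higher Z_eff) and falls down a group (larger shell), subject to the usual subshell exceptions.
Valence configurations: S⁺ [Ne]3s²3p³, Ca⁺ [Ar]4s¹, Be⁺ [He]2s¹.
Approximate IE_2 values (kJ/mol): S 2252, Ca 1145, Be 1757.
So the second ionization energies run Ca < Be < S.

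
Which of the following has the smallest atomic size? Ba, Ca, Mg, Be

Be is in period 2, group 2; Mg is in period 3, group 2; Ca is in period 4, group 2; Ba is in period 6, group 2.
Moving right in a period, electrons are added to the same shell under a stronger nuclear pull, so atoms get smaller; moving down, a new shell is opened and atoms get larger.
All are in group 2, so atomic radius increases down the group.
The smallest atomic size among these belongs to Be.

Be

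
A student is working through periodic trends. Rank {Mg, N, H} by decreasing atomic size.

Mg, N, H

H is in period 1, group 1; N is in period 2, group 15; Mg is in period 3, group 2.
Atomic radius shrinks across a period as nuclear charge pulls the same shell inward, and grows down a group as new shells are added.
Here both period and group differ, so the two effects have to be weighed against each other.
N > H: period and group pull opposite ways; the down-group shift dominates (71 vs 32 pm).
Mg > N: relative to N, both the across-period and down-group shifts push Mg's atomic radius up.
Tabulated atomic radius (pm): H 32, N 71, Mg 139.
So from largest to smallest: Mg > N > H.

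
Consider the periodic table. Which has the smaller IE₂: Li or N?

The second ionization energy removes an electron from the +1 ion. For each element: Li⁺ is the bare [He] core; N⁺ still has 4 valence electrons.
Breaking into a closed-shell core is much more expensive than removing a leftover valence electron — Li has the largest IE_2 here.
Approximate IE_2 values (kJ/mol): Li 7298, N 2856.
Putting it together, IE_2: N < Li.

N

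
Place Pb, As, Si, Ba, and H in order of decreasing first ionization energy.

H > As > Si > Pb > Ba

Across a period the outer electron is held more tightly (higher IE₁); down a group it sits in a higher shell, more shielded, and comes off more easily.
These span different periods and groups, so the two trends combine.
Pb > Ba: Pb lies to the right of Ba in period 6, so the across-period effect alone puts Pb higher.
Si > Pb: they share group 14; the group trend gives Si the larger value.
As > Si: period and group pull opposite ways; the across-period shift dominates (947 vs 786 kJ/mol).
H > As: the two effects oppose for this pair; the down-group effect wins (1312 vs 947 kJ/mol).
For reference (kJ/mol): H 1312, Si 786, As 947, Ba 503, Pb 716.
So from highest to lowest: H > As > Si > Pb > Ba.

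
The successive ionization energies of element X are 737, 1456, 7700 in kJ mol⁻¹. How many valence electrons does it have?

Look for the largest jump between consecutive ionization energies: IE3/IE2 ≈ 5.3, far larger than any earlier ratio.
That jump marks the point where a core electron is being removed. So the atom has 2 valence electrons.

2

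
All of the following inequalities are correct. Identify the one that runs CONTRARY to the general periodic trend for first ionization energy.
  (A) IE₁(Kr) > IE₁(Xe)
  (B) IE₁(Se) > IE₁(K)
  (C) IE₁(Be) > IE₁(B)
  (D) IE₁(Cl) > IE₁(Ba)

(C)

The general trend: first ionization energy increases across a period and decreases down a group.
(A) Kr (period 4, group 18) vs Xe (period 5, group 18): the stated order agrees with the simple trend.
(B) Se (period 4, group 16) vs K (period 4, group 1): the stated order agrees with the simple trend.
(C) Be (period 2, group 2) vs B (period 2, group 13): the stated order contradicts the simple trend.
(D) Cl (period 3, group 17) vs Ba (period 6, group 2): the stated order agrees with the simple trend.
The exception is (C): removing B's lone 2p electron is easier than breaking Be's filled 2s².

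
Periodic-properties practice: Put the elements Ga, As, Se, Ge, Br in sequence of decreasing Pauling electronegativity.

Br > Se > As > Ge > Ga

Ga is in period 4, group 13; Ge is in period 4, group 14; As is in period 4, group 15; Se is in period 4, group 16; Br is in period 4, group 17.
Atoms toward the upper right of the periodic table pull bonding electrons most strongly.
All lie in period 4, so electronegativity increases left to right.
So from highest to lowest: Br > Se > As > Ge > Ga.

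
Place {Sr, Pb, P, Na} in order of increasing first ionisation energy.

Na < Sr < Pb < P

Na is in period 3, group 1; P is in period 3, group 15; Sr is in period 5, group 2; Pb is in period 6, group 14.
Removing the outermost electron gets harder across a period and easier down a group.
These span different periods and groups, so the two trends combine.
Sr > Na: the two effects oppose for this pair; the across-period effect wins (550 vs 496 kJ/mol).
Pb > Sr: period and group pull opposite ways; the across-period shift dominates (716 vs 550 kJ/mol).
P > Pb: relative to Pb, both the across-period and down-group shifts push P's first ionization energy up.
For reference (kJ/mol): Na 496, P 1012, Sr 550, Pb 716.
So from lowest to highest: Na < Sr < Pb < P.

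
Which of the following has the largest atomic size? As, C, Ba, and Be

Ba

Be is in period 2, group 2; C is in period 2, group 14; As is in period 4, group 15; Ba is in period 6, group 2.
Across a period the added protons contract the valence shell; down a group each new principal shell makes the atom larger.
Neither a single period nor a single group — weigh both effects.
Be > C: both are in period 2; the period trend gives Be the larger value.
As > Be: period and group pull opposite ways; the down-group shift dominates (121 vs 102 pm).
Ba > As: both effects reinforce here, so Ba is clearly the larger of the two.
For reference (pm): Be 102, C 75, As 121, Ba 196.
The largest atomic size among these belongs to Ba.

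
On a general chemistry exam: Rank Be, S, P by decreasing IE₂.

IE_2 is the cost of taking one more electron from the +1 cation: Be⁺ still has 1 valence electron; S⁺ still has 5 valence electrons; P⁺ still has 4 valence electrons.
All are still removing valence electrons, so compare the +1 ions as you would atoms: IE_2 generally rises across a period (higher Z_eff) and falls down a group (larger shell), subject to the usual subshell exceptions.
Valence configurations: Be⁺ [He]2s¹, S⁺ [Ne]3s²3p³, P⁺ [Ne]3s²3p².
The numbers (kJ/mol): Be 1757, S 2252, P 1907.
Overall IE_2 order: Be < P < S.

S > P > Be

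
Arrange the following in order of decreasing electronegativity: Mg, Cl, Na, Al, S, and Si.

Cl > S > Si > Al > Mg > Na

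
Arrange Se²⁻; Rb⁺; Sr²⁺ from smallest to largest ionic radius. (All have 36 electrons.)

All of these have 36 electrons, so size is governed by nuclear charge alone: the more protons, the stronger the pull on the same electron cloud, and the smaller the ion.
Nuclear charges: Sr²⁺ (Z=38), Rb⁺ (Z=37), Se²⁻ (Z=34).
Smallest to largest: Sr²⁺ < Rb⁺ < Se²⁻.

Sr²⁺ < Rb⁺ < Se²⁻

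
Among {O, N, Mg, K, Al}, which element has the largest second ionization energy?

O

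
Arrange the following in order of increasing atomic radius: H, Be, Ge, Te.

H < Be < Ge < Te

H is in period 1, group 1; Be is in period 2, group 2; Ge is in period 4, group 14; Te is in period 5, group 16.
Radius decreases left→right (rising Z_eff, same n) and increases top→bottom (higher n).
Here both period and group differ, so the two effects have to be weighed against each other.
Be > H: the two effects oppose for this pair; the down-group effect wins (102 vs 32 pm).
Ge > Be: period and group pull opposite ways; the down-group shift dominates (121 vs 102 pm).
Te > Ge: the two effects oppose for this pair; the down-group effect wins (136 vs 121 pm).
Tabulated atomic radius (pm): H 32, Be 102, Ge 121, Te 136.
So from smallest to largest: H < Be < Ge < Te.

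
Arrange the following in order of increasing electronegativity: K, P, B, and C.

Atoms toward the upper right of the periodic table pull bonding electrons most strongly.
These span different periods and groups, so the two trends combine.
B > K: relative to K, both the across-period and down-group shifts push B's electronegativity up.
P > B: the two effects oppose for this pair; the across-period effect wins (2.19 vs 2.04).
C > P: the two effects oppose for this pair; the down-group effect wins (2.55 vs 2.19).
Tabulated electronegativity (Pauling): B 2.04, C 2.55, P 2.19, K 0.82.
So from lowest to highest: K < B < P < C.

K < B < P < C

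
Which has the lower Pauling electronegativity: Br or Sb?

Sb

Atoms toward the upper right of the periodic table pull bonding electrons most strongly.
These span different periods and groups, so the two trends combine.
Br > Sb: both effects reinforce here, so Br is clearly the higher of the two.
Approximate values (Pauling): Br 2.96, Sb 2.05.
So Sb has the lower Pauling electronegativity (Sb < Br).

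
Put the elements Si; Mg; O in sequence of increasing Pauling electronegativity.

O is in period 2, group 16; Mg is in period 3, group 2; Si is in period 3, group 14.
Smaller atoms with higher effective nuclear charge are more electronegative.
Here both period and group differ, so the two effects have to be weighed against each other.
Si > Mg: Si lies to the right of Mg in period 3, so the across-period effect alone puts Si higher.
O > Si: relative to Si, both the across-period and down-group shifts push O's electronegativity up.
Tabulated electronegativity (Pauling): O 3.44, Mg 1.31, Si 1.90.
So from lowest to highest: Mg < Si < O.

Mg < Si < O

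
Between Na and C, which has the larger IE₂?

Na

The second ionization energy removes an electron from the +1 ion. For each element: Na⁺ is the bare [Ne] core; C⁺ still has 3 valence electrons.
Core electrons are held far more tightly than valence electrons, so Na tops the IE_2 order.
Approximate IE_2 values (kJ/mol): Na 4562, C 2353.
So the second ionization energies run C < Na.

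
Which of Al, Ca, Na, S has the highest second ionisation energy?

After 1 electron has been removed, what remains? Al⁺ still has 2 valence electrons; Ca⁺ still has 1 valence electron; Na⁺ is the bare [Ne] core; S⁺ still has 5 valence electrons.
Breaking into a closed-shell core is much more expensive than removing a leftover valence electron — Na has the largest IE_2 here.
Valence configurations: Al⁺ [Ne]3s², Ca⁺ [Ar]4s¹, S⁺ [Ne]3s²3p³.
Tabulated IE_2 (kJ/mol): Al 1817, Ca 1145, Na 4562, S 2252.
Overall IE_2 order: Ca < Al < S < Na.

Na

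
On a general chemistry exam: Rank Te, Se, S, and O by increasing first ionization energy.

Across a period the outer electron is held more tightly (higher IE₁); down a group it sits in a higher shell, more shielded, and comes off more easily.
All are in group 16, so first ionization energy increases up the group.
So from lowest to highest: Te < Se < S < O.

Te < Se < S < O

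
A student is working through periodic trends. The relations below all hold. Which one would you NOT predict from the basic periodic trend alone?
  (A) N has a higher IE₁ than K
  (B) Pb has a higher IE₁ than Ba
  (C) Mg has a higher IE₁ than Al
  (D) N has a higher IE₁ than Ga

The general trend: IE₁ increases across a period and decreases down a group.
(A) N (period 2, group 15) vs K (period 4, group 1): the stated order agrees with the simple trend.
(B) Pb (period 6, group 14) vs Ba (period 6, group 2): the stated order agrees with the simple trend.
(C) Mg (period 3, group 2) vs Al (period 3, group 13): the stated order contradicts the simple trend.
(D) N (period 2, group 15) vs Ga (period 4, group 13): the stated order agrees with the simple trend.
The exception is (C): Al's single 3p electron is easier to remove than one from Mg's filled 3s².

(C)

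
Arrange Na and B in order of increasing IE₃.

B < Na

After 2 electrons have been removed, what remains? Na²⁺ is already 1 electron into the core; B²⁺ still has 1 valence electron.
Core electrons are held far more tightly than valence electrons, so Na tops the IE_3 order.
Approximate IE_3 values (kJ/mol): Na 6910, B 3660.
Hence IE_3: B < Na.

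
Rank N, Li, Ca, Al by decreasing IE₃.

Li > Ca > N > Al

IE_3 is the cost of taking one more electron from the +2 cation: N²⁺ still has 3 valence electrons; Li²⁺ is already 1 electron into the core; Ca²⁺ is the bare [Ar] core; Al²⁺ still has 1 valence electron.
Pulling an electron out of a noble-gas core costs far more than removing a remaining valence electron, so Ca and Li sit at the high end of IE_3.
Valence configurations: N²⁺ [He]2s²2p¹, Al²⁺ [Ne]3s¹.
Tabulated IE_3 (kJ/mol): N 4578, Li 11815, Ca 4912, Al 2745.
Hence IE_3: Al < N < Ca < Li.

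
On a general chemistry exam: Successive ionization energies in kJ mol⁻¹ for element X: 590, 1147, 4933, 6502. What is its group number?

Look for the largest jump between consecutive ionization energies: IE3/IE2 ≈ 4.3, far larger than any earlier ratio.
That jump marks the point where a core electron is being removed. So the atom has 2 valence electrons.
A main-group element with 2 valence electrons is in group 2.

Group 2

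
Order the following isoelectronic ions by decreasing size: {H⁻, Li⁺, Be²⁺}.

H⁻ > Li⁺ > Be²⁺

All of these have 2 electrons, so size is governed by nuclear charge alone: the more protons, the stronger the pull on the same electron cloud, and the smaller the ion.
Nuclear charges: Be²⁺ (Z=4), Li⁺ (Z=3), H⁻ (Z=1).
Largest to smallest: H⁻ > Li⁺ > Be²⁺.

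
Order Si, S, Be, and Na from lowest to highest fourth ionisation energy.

Si < S < Na < Be

The fourth ionization energy removes an electron from the +3 ion. For each element: Si³⁺ still has 1 valence electron; S³⁺ still has 3 valence electrons; Be³⁺ is already 1 electron into the core; Na³⁺ is already 2 electrons into the core.
Breaking into a closed-shell core is much more expensive than removing a leftover valence electron — Na and Be have the largest IE_4 here.
Valence configurations: Si³⁺ [Ne]3s¹, S³⁺ [Ne]3s²3p¹.
The numbers (kJ/mol): Si 4356, S 4556, Be 21007, Na 9543.
Putting it together, IE_4: Si < S < Na < Be.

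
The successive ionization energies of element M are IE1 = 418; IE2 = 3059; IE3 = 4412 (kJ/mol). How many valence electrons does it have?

1

Look for the largest jump between consecutive ionization energies: IE2/IE1 ≈ 7.3, far larger than any earlier ratio.
That jump marks the point where a core electron is being removed. So the atom has 1 valence electron.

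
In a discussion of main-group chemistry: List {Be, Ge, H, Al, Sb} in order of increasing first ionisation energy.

H is in period 1, group 1; Be is in period 2, group 2; Al is in period 3, group 13; Ge is in period 4, group 14; Sb is in period 5, group 15.
IE₁ increases left→right with effective nuclear charge and decreases top→bottom as the valence shell moves farther out.
A diagonal step moves right (one effect) and down (the opposite effect) at once.
Ge > Al: the two effects oppose for this pair; the across-period effect wins (762 vs 578 kJ/mol).
Sb > Ge: period and group pull opposite ways; the across-period shift dominates (831 vs 762 kJ/mol).
Be > Sb: the two effects oppose for this pair; the down-group effect wins (900 vs 831 kJ/mol).
H > Be: period and group pull opposite ways; the down-group shift dominates (1312 vs 900 kJ/mol).
Approximate values (kJ/mol): H 1312, Be 900, Al 578, Ge 762, Sb 831.
So from lowest to highest: Al < Ge < Sb < Be < H.

Al < Ge < Sb < Be < H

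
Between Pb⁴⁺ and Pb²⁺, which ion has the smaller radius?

Pb⁴⁺

Both ions have Z = 82 protons, but Pb⁴⁺ has lost more electrons, so its remaining electrons feel a larger effective nuclear charge per electron and are pulled in more tightly.
Higher positive charge → smaller ion, so Pb²⁺ > Pb⁴⁺.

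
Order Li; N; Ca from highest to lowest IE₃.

Li > Ca > N

IE_3 is the cost of taking one more electron from the +2 cation: Li²⁺ is already 1 electron into the core; N²⁺ still has 3 valence electrons; Ca²⁺ is the bare [Ar] core.
Breaking into a closed-shell core is much more expensive than removing a leftover valence electron — Ca and Li have the largest IE_3 here.
The numbers (kJ/mol): Li 11815, N 4578, Ca 4912.
Putting it together, IE_3: N < Ca < Li.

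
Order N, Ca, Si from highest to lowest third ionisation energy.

Consider each +2 ion: N²⁺ still has 3 valence electrons; Ca²⁺ is the bare [Ar] core; Si²⁺ still has 2 valence electrons.
Core electrons are held far more tightly than valence electrons, so Ca tops the IE_3 order.
Valence configurations: N²⁺ [He]2s²2p¹, Si²⁺ [Ne]3s².
The numbers (kJ/mol): N 4578, Ca 4912, Si 3232.
Overall IE_3 order: Si < N < Ca.

Ca, N, Si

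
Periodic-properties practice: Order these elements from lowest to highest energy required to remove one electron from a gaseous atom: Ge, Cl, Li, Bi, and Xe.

Li, Bi, Ge, Xe, Cl

Li is in period 2, group 1; Cl is in period 3, group 17; Ge is in period 4, group 14; Xe is in period 5, group 18; Bi is in period 6, group 15.
IE₁ increases left→right with effective nuclear charge and decreases top→bottom as the valence shell moves farther out.
Neither a single period nor a single group — weigh both effects.
Bi > Li: period and group pull opposite ways; the across-period shift dominates (703 vs 520 kJ/mol).
Ge > Bi: period and group pull opposite ways; the down-group shift dominates (762 vs 703 kJ/mol).
Xe > Ge: period and group pull opposite ways; the across-period shift dominates (1170 vs 762 kJ/mol).
Cl > Xe: the two effects oppose for this pair; the down-group effect wins (1251 vs 1170 kJ/mol).
Approximate values (kJ/mol): Li 520, Cl 1251, Ge 762, Xe 1170, Bi 703.
So from lowest to highest: Li < Bi < Ge < Xe < Cl.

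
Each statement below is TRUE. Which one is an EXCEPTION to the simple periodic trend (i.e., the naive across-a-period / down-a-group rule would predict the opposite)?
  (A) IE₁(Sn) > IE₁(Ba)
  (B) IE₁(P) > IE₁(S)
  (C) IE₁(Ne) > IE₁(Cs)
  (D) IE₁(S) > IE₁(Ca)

(B)

The general trend: first ionization energy increases across a period and decreases down a group.
(A) Sn (period 5, group 14) vs Ba (period 6, group 2): the stated order agrees with the simple trend.
(B) P (period 3, group 15) vs S (period 3, group 16): the stated order contradicts the simple trend.
(C) Ne (period 2, group 18) vs Cs (period 6, group 1): the stated order agrees with the simple trend.
(D) S (period 3, group 16) vs Ca (period 4, group 2): the stated order agrees with the simple trend.
The exception is (B): S (3p⁴) ionizes more easily than half-filled P (3p³) because the paired 3p electron in S is pushed out by e⁻–e⁻ repulsion.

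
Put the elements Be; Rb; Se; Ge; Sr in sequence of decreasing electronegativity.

Be is in period 2, group 2; Ge is in period 4, group 14; Se is in period 4, group 16; Rb is in period 5, group 1; Sr is in period 5, group 2.
Atoms toward the upper right of the periodic table pull bonding electrons most strongly.
Here both period and group differ, so the two effects have to be weighed against each other.
Sr > Rb: Sr lies to the right of Rb in period 5, so the across-period effect alone puts Sr higher.
Be > Sr: Be sits above Sr in group 2, so the down-group effect alone puts Be higher.
Ge > Be: period and group pull opposite ways; the across-period shift dominates (2.01 vs 1.57).
Se > Ge: Se lies to the right of Ge in period 4, so the across-period effect alone puts Se higher.
Approximate values (Pauling): Be 1.57, Ge 2.01, Se 2.55, Rb 0.82, Sr 0.95.
So from highest to lowest: Se > Ge > Be > Sr > Rb.

Se > Ge > Be > Sr > Rb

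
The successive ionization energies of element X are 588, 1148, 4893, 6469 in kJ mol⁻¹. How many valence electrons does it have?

2

Look for the largest jump between consecutive ionization energies: IE3/IE2 ≈ 4.3, far larger than any earlier ratio.
That jump marks the point where a core electron is being removed. So the atom has 2 valence electrons.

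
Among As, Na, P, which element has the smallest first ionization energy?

Na is in period 3, group 1; P is in period 3, group 15; As is in period 4, group 15.
Removing the outermost electron gets harder across a period and easier down a group.
Here both period and group differ, so the two effects have to be weighed against each other.
As > Na: period and group pull opposite ways; the across-period shift dominates (947 vs 496 kJ/mol).
P > As: they share group 15; the group trend gives P the larger value.
Approximate values (kJ/mol): Na 496, P 1012, As 947.
The smallest first ionization energy among these belongs to Na.

Na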